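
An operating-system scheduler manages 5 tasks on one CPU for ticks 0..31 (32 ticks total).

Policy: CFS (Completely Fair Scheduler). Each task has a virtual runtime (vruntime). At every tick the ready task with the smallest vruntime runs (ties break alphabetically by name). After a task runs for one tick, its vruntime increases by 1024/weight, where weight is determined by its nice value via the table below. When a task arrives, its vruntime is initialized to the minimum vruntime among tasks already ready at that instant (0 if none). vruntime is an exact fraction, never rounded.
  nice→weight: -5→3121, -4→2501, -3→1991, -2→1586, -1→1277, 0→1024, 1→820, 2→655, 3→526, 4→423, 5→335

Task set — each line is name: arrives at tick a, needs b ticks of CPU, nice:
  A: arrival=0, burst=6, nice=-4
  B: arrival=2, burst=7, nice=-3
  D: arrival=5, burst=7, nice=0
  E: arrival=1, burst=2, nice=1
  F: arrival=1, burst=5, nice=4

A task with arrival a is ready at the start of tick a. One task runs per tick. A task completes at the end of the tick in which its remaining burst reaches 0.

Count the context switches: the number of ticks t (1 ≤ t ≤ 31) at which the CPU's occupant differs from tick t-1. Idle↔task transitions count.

t=0: vr[A=0] → run A
t=1: vr[A=1024/2501 E=1024/2501 F=1024/2501] → run A
t=2: vr[A=2048/2501 B=1024/2501 E=1024/2501 F=1024/2501] → run B
t=3: vr[A=2048/2501 B=4599808/4979491 E=1024/2501 F=1024/2501] → run E
t=4: vr[A=2048/2501 B=4599808/4979491 E=20736/12505 F=1024/2501] → run F
t=5: vr[A=2048/2501 B=4599808/4979491 D=2048/2501 E=20736/12505 F=2994176/1057923] → run A
t=6: vr[A=3072/2501 B=4599808/4979491 D=2048/2501 E=20736/12505 F=2994176/1057923] → run D
t=7: vr[A=3072/2501 B=4599808/4979491 D=4549/2501 E=20736/12505 F=2994176/1057923] → run B
t=8: vr[A=3072/2501 B=7160832/4979491 D=4549/2501 E=20736/12505 F=2994176/1057923] → run A
t=9: vr[A=4096/2501 B=7160832/4979491 D=4549/2501 E=20736/12505 F=2994176/1057923] → run B
t=10: vr[A=4096/2501 B=9721856/4979491 D=4549/2501 E=20736/12505 F=2994176/1057923] → run A
t=11: vr[A=5120/2501 B=9721856/4979491 D=4549/2501 E=20736/12505 F=2994176/1057923] → run E
t=12: vr[A=5120/2501 B=9721856/4979491 D=4549/2501 F=2994176/1057923] → run D
t=13: vr[A=5120/2501 B=9721856/4979491 D=7050/2501 F=2994176/1057923] → run B
t=14: vr[A=5120/2501 B=12282880/4979491 D=7050/2501 F=2994176/1057923] → run A
t=15: vr[B=12282880/4979491 D=7050/2501 F=2994176/1057923] → run B
t=16: vr[B=14843904/4979491 D=7050/2501 F=2994176/1057923] → run D
t=17: vr[B=14843904/4979491 D=9551/2501 F=2994176/1057923] → run F
t=18: vr[B=14843904/4979491 D=9551/2501 F=5555200/1057923] → run B
t=19: vr[B=17404928/4979491 D=9551/2501 F=5555200/1057923] → run B
t=20: vr[D=9551/2501 F=5555200/1057923] → run D
t=21: vr[D=12052/2501 F=5555200/1057923] → run D
t=22: vr[D=14553/2501 F=5555200/1057923] → run F
t=23: vr[D=14553/2501 F=2705408/352641] → run D
t=24: vr[D=17054/2501 F=2705408/352641] → run D
t=25: vr[F=2705408/352641] → run F
t=26: vr[F=10677248/1057923] → run F
t=27: (idle)
t=28: (idle)
t=29: (idle)
t=30: (idle)
t=31: (idle)

context switches = 22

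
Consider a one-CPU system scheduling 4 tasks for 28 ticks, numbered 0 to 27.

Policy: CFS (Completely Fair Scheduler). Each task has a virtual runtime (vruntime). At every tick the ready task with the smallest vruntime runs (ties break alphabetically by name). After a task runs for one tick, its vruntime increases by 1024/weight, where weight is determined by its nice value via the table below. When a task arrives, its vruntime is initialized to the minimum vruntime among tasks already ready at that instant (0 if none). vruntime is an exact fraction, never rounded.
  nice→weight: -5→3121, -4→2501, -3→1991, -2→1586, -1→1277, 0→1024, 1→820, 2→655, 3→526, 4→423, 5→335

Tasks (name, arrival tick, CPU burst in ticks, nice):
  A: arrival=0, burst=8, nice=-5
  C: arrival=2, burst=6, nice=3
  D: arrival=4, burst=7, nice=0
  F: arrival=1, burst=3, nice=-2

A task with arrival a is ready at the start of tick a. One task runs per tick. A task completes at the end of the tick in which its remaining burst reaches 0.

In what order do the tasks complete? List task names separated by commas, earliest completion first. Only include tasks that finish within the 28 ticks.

t=0: vr[A=0] → run A
t=1: vr[A=1024/3121 F=1024/3121] → run A
t=2: vr[A=2048/3121 C=1024/3121 F=1024/3121] → run C
t=3: vr[A=2048/3121 C=1867264/820823 F=1024/3121] → run F
t=4: vr[A=2048/3121 C=1867264/820823 D=2048/3121 F=2409984/2474953] → run A
t=5: vr[A=3072/3121 C=1867264/820823 D=2048/3121 F=2409984/2474953] → run D
t=6: vr[A=3072/3121 C=1867264/820823 D=5169/3121 F=2409984/2474953] → run F
t=7: vr[A=3072/3121 C=1867264/820823 D=5169/3121 F=4007936/2474953] → run A
t=8: vr[A=4096/3121 C=1867264/820823 D=5169/3121 F=4007936/2474953] → run A
t=9: vr[A=5120/3121 C=1867264/820823 D=5169/3121 F=4007936/2474953] → run F
t=10: vr[A=5120/3121 C=1867264/820823 D=5169/3121] → run A
t=11: vr[A=6144/3121 C=1867264/820823 D=5169/3121] → run D
t=12: vr[A=6144/3121 C=1867264/820823 D=8290/3121] → run A
t=13: vr[A=7168/3121 C=1867264/820823 D=8290/3121] → run C
t=14: vr[A=7168/3121 C=3465216/820823 D=8290/3121] → run A
t=15: vr[C=3465216/820823 D=8290/3121] → run D
t=16: vr[C=3465216/820823 D=11411/3121] → run D
t=17: vr[C=3465216/820823 D=14532/3121] → run C
t=18: vr[C=5063168/820823 D=14532/3121] → run D
t=19: vr[C=5063168/820823 D=17653/3121] → run D
t=20: vr[C=5063168/820823 D=20774/3121] → run C
t=21: vr[C=6661120/820823 D=20774/3121] → run D
t=22: vr[C=6661120/820823] → run C
t=23: vr[C=8259072/820823] → run C
t=24: (idle)
t=25: (idle)
t=26: (idle)
t=27: (idle)

completion order = F, A, D, C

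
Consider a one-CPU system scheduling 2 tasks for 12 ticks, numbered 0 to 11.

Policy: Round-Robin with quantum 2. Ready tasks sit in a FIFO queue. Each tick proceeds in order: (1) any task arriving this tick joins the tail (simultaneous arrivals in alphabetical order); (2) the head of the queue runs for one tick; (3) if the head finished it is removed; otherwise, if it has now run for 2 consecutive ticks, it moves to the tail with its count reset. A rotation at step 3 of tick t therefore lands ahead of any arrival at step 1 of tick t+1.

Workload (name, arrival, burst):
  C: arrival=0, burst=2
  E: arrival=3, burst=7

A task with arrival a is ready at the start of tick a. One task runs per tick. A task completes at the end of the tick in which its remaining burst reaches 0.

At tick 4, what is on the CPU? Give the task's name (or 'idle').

t=0: queue=[C] q_used=0 → run C
t=1: queue=[C] q_used=1 → run C
t=2: (idle)
t=3: queue=[E] q_used=0 → run E
t=4: queue=[E] q_used=1 → run E
t=5: queue=[E] q_used=0 → run E
t=6: queue=[E] q_used=1 → run E
t=7: queue=[E] q_used=0 → run E
t=8: queue=[E] q_used=1 → run E
t=9: queue=[E] q_used=0 → run E
t=10: (idle)
t=11: (idle)

running at tick 4 = E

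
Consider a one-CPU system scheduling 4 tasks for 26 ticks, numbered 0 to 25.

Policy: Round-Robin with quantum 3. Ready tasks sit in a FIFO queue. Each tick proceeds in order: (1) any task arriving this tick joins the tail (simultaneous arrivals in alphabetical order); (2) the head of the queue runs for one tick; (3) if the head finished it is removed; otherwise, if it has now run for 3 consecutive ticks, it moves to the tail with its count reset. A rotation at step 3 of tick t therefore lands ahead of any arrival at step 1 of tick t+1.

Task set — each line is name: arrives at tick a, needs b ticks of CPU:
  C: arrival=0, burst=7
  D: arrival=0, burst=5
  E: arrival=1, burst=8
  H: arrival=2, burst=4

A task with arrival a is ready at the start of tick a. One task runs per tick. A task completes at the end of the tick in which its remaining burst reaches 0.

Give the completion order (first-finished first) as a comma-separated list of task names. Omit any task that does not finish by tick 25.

completion order = D, H, C, E

t=0: queue=[C,D] q_used=0 → run C
t=1: queue=[C,D,E] q_used=1 → run C
t=2: queue=[C,D,E,H] q_used=2 → run C
t=3: queue=[D,E,H,C] q_used=0 → run D
t=4: queue=[D,E,H,C] q_used=1 → run D
t=5: queue=[D,E,H,C] q_used=2 → run D
t=6: queue=[E,H,C,D] q_used=0 → run E
t=7: queue=[E,H,C,D] q_used=1 → run E
t=8: queue=[E,H,C,D] q_used=2 → run E
t=9: queue=[H,C,D,E] q_used=0 → run H
t=10: queue=[H,C,D,E] q_used=1 → run H
t=11: queue=[H,C,D,E] q_used=2 → run H
t=12: queue=[C,D,E,H] q_used=0 → run C
t=13: queue=[C,D,E,H] q_used=1 → run C
t=14: queue=[C,D,E,H] q_used=2 → run C
t=15: queue=[D,E,H,C] q_used=0 → run D
t=16: queue=[D,E,H,C] q_used=1 → run D
t=17: queue=[E,H,C] q_used=0 → run E
t=18: queue=[E,H,C] q_used=1 → run E
t=19: queue=[E,H,C] q_used=2 → run E
t=20: queue=[H,C,E] q_used=0 → run H
t=21: queue=[C,E] q_used=0 → run C
t=22: queue=[E] q_used=0 → run E
t=23: queue=[E] q_used=1 → run E
t=24: (idle)
t=25: (idle)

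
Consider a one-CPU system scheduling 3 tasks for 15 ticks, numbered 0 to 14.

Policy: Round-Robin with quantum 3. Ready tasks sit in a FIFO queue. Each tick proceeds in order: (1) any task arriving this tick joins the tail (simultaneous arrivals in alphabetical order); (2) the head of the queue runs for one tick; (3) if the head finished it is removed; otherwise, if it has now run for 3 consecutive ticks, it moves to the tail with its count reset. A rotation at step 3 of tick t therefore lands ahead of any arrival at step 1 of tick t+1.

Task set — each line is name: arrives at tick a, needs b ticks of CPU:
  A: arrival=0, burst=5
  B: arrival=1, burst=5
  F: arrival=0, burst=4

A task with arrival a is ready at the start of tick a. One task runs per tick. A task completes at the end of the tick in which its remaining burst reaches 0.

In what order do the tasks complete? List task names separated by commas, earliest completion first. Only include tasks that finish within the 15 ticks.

t=0: queue=[A,F] q_used=0 → run A
t=1: queue=[A,F,B] q_used=1 → run A
t=2: queue=[A,F,B] q_used=2 → run A
t=3: queue=[F,B,A] q_used=0 → run F
t=4: queue=[F,B,A] q_used=1 → run F
t=5: queue=[F,B,A] q_used=2 → run F
t=6: queue=[B,A,F] q_used=0 → run B
t=7: queue=[B,A,F] q_used=1 → run B
t=8: queue=[B,A,F] q_used=2 → run B
t=9: queue=[A,F,B] q_used=0 → run A
t=10: queue=[A,F,B] q_used=1 → run A
t=11: queue=[F,B] q_used=0 → run F
t=12: queue=[B] q_used=0 → run B
t=13: queue=[B] q_used=1 → run B
t=14: (idle)

completion order = A, F, B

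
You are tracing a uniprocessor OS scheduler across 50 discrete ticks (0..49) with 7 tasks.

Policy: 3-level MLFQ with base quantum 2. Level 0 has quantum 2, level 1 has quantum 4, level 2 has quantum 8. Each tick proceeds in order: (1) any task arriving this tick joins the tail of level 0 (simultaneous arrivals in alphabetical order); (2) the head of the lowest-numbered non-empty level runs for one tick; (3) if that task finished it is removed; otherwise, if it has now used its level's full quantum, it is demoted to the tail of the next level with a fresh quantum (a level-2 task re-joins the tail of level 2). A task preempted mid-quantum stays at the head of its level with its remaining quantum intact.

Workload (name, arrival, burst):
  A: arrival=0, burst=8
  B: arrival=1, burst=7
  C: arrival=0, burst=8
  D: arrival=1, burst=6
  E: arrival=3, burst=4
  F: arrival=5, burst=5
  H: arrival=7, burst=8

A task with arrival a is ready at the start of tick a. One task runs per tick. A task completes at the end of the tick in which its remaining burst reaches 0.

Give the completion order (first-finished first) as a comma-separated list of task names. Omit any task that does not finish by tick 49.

completion order = D, E, F, A, C, B, H

t=0: L0/L1/L2 = AC/-/- → run A
t=1: L0/L1/L2 = ACBD/-/- → run A
t=2: L0/L1/L2 = CBD/A/- → run C
t=3: L0/L1/L2 = CBDE/A/- → run C
t=4: L0/L1/L2 = BDE/AC/- → run B
t=5: L0/L1/L2 = BDEF/AC/- → run B
t=6: L0/L1/L2 = DEF/ACB/- → run D
t=7: L0/L1/L2 = DEFH/ACB/- → run D
t=8: L0/L1/L2 = EFH/ACBD/- → run E
t=9: L0/L1/L2 = EFH/ACBD/- → run E
t=10: L0/L1/L2 = FH/ACBDE/- → run F
t=11: L0/L1/L2 = FH/ACBDE/- → run F
t=12: L0/L1/L2 = H/ACBDEF/- → run H
t=13: L0/L1/L2 = H/ACBDEF/- → run H
t=14: L0/L1/L2 = -/ACBDEFH/- → run A
t=15: L0/L1/L2 = -/ACBDEFH/- → run A
t=16: L0/L1/L2 = -/ACBDEFH/- → run A
t=17: L0/L1/L2 = -/ACBDEFH/- → run A
t=18: L0/L1/L2 = -/CBDEFH/A → run C
t=19: L0/L1/L2 = -/CBDEFH/A → run C
t=20: L0/L1/L2 = -/CBDEFH/A → run C
t=21: L0/L1/L2 = -/CBDEFH/A → run C
t=22: L0/L1/L2 = -/BDEFH/AC → run B
t=23: L0/L1/L2 = -/BDEFH/AC → run B
t=24: L0/L1/L2 = -/BDEFH/AC → run B
t=25: L0/L1/L2 = -/BDEFH/AC → run B
t=26: L0/L1/L2 = -/DEFH/ACB → run D
t=27: L0/L1/L2 = -/DEFH/ACB → run D
t=28: L0/L1/L2 = -/DEFH/ACB → run D
t=29: L0/L1/L2 = -/DEFH/ACB → run D
t=30: L0/L1/L2 = -/EFH/ACB → run E
t=31: L0/L1/L2 = -/EFH/ACB → run E
t=32: L0/L1/L2 = -/FH/ACB → run F
t=33: L0/L1/L2 = -/FH/ACB → run F
t=34: L0/L1/L2 = -/FH/ACB → run F
t=35: L0/L1/L2 = -/H/ACB → run H
t=36: L0/L1/L2 = -/H/ACB → run H
t=37: L0/L1/L2 = -/H/ACB → run H
t=38: L0/L1/L2 = -/H/ACB → run H
t=39: L0/L1/L2 = -/-/ACBH → run A
t=40: L0/L1/L2 = -/-/ACBH → run A
t=41: L0/L1/L2 = -/-/CBH → run C
t=42: L0/L1/L2 = -/-/CBH → run C
t=43: L0/L1/L2 = -/-/BH → run B
t=44: L0/L1/L2 = -/-/H → run H
t=45: L0/L1/L2 = -/-/H → run H
t=46: (idle)
t=47: (idle)
t=48: (idle)
t=49: (idle)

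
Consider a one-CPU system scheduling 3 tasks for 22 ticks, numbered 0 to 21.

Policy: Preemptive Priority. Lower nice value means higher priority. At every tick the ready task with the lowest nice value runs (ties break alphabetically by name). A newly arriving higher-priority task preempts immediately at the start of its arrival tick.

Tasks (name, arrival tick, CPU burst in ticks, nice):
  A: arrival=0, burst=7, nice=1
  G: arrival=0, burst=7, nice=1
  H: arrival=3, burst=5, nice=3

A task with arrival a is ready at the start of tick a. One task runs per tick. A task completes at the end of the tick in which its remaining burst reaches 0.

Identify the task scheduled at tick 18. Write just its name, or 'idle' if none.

t=0: ready={A,G} → run A
t=1: ready={A,G} → run A
t=2: ready={A,G} → run A
t=3: ready={A,G,H} → run A
t=4: ready={A,G,H} → run A
t=5: ready={A,G,H} → run A
t=6: ready={A,G,H} → run A
t=7: ready={G,H} → run G
t=8: ready={G,H} → run G
t=9: ready={G,H} → run G
t=10: ready={G,H} → run G
t=11: ready={G,H} → run G
t=12: ready={G,H} → run G
t=13: ready={G,H} → run G
t=14: ready={H} → run H
t=15: ready={H} → run H
t=16: ready={H} → run H
t=17: ready={H} → run H
t=18: ready={H} → run H
t=19: (idle)
t=20: (idle)
t=21: (idle)

running at tick 18 = H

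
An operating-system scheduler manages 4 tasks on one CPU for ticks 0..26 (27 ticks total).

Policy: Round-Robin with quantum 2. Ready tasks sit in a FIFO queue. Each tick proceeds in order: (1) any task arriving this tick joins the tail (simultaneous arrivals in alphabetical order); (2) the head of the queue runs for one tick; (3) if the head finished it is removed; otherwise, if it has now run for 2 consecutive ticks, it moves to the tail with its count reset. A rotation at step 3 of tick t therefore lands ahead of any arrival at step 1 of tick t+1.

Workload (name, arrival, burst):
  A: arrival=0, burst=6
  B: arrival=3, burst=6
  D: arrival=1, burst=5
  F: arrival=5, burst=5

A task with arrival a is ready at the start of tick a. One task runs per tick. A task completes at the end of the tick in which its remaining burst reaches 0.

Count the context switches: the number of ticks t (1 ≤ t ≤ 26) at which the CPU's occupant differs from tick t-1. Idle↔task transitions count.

context switches = 12

t=0: queue=[A] q_used=0 → run A
t=1: queue=[A,D] q_used=1 → run A
t=2: queue=[D,A] q_used=0 → run D
t=3: queue=[D,A,B] q_used=1 → run D
t=4: queue=[A,B,D] q_used=0 → run A
t=5: queue=[A,B,D,F] q_used=1 → run A
t=6: queue=[B,D,F,A] q_used=0 → run B
t=7: queue=[B,D,F,A] q_used=1 → run B
t=8: queue=[D,F,A,B] q_used=0 → run D
t=9: queue=[D,F,A,B] q_used=1 → run D
t=10: queue=[F,A,B,D] q_used=0 → run F
t=11: queue=[F,A,B,D] q_used=1 → run F
t=12: queue=[A,B,D,F] q_used=0 → run A
t=13: queue=[A,B,D,F] q_used=1 → run A
t=14: queue=[B,D,F] q_used=0 → run B
t=15: queue=[B,D,F] q_used=1 → run B
t=16: queue=[D,F,B] q_used=0 → run D
t=17: queue=[F,B] q_used=0 → run F
t=18: queue=[F,B] q_used=1 → run F
t=19: queue=[B,F] q_used=0 → run B
t=20: queue=[B,F] q_used=1 → run B
t=21: queue=[F] q_used=0 → run F
t=22: (idle)
t=23: (idle)
t=24: (idle)
t=25: (idle)
t=26: (idle)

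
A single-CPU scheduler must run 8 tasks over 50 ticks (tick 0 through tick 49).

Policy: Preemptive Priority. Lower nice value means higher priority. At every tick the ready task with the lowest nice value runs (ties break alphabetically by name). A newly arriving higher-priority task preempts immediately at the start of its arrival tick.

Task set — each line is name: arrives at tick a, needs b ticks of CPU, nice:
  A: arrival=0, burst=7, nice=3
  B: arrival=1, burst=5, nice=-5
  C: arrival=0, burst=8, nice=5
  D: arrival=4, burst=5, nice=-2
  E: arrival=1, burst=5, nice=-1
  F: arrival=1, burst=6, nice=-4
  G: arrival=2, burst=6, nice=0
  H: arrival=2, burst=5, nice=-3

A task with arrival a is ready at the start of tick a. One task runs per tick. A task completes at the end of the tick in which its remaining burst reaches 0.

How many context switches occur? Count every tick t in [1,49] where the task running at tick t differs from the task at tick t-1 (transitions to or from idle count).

context switches = 9

t=0: ready={A,C} → run A
t=1: ready={A,B,C,E,F} → run B
t=2: ready={A,B,C,E,F,G,H} → run B
t=3: ready={A,B,C,E,F,G,H} → run B
t=4: ready={A,B,C,D,E,F,G,H} → run B
t=5: ready={A,B,C,D,E,F,G,H} → run B
t=6: ready={A,C,D,E,F,G,H} → run F
t=7: ready={A,C,D,E,F,G,H} → run F
t=8: ready={A,C,D,E,F,G,H} → run F
t=9: ready={A,C,D,E,F,G,H} → run F
t=10: ready={A,C,D,E,F,G,H} → run F
t=11: ready={A,C,D,E,F,G,H} → run F
t=12: ready={A,C,D,E,G,H} → run H
t=13: ready={A,C,D,E,G,H} → run H
t=14: ready={A,C,D,E,G,H} → run H
t=15: ready={A,C,D,E,G,H} → run H
t=16: ready={A,C,D,E,G,H} → run H
t=17: ready={A,C,D,E,G} → run D
t=18: ready={A,C,D,E,G} → run D
t=19: ready={A,C,D,E,G} → run D
t=20: ready={A,C,D,E,G} → run D
t=21: ready={A,C,D,E,G} → run D
t=22: ready={A,C,E,G} → run E
t=23: ready={A,C,E,G} → run E
t=24: ready={A,C,E,G} → run E
t=25: ready={A,C,E,G} → run E
t=26: ready={A,C,E,G} → run E
t=27: ready={A,C,G} → run G
t=28: ready={A,C,G} → run G
t=29: ready={A,C,G} → run G
t=30: ready={A,C,G} → run G
t=31: ready={A,C,G} → run G
t=32: ready={A,C,G} → run G
t=33: ready={A,C} → run A
t=34: ready={A,C} → run A
t=35: ready={A,C} → run A
t=36: ready={A,C} → run A
t=37: ready={A,C} → run A
t=38: ready={A,C} → run A
t=39: ready={C} → run C
t=40: ready={C} → run C
t=41: ready={C} → run C
t=42: ready={C} → run C
t=43: ready={C} → run C
t=44: ready={C} → run C
t=45: ready={C} → run C
t=46: ready={C} → run C
t=47: (idle)
t=48: (idle)
t=49: (idle)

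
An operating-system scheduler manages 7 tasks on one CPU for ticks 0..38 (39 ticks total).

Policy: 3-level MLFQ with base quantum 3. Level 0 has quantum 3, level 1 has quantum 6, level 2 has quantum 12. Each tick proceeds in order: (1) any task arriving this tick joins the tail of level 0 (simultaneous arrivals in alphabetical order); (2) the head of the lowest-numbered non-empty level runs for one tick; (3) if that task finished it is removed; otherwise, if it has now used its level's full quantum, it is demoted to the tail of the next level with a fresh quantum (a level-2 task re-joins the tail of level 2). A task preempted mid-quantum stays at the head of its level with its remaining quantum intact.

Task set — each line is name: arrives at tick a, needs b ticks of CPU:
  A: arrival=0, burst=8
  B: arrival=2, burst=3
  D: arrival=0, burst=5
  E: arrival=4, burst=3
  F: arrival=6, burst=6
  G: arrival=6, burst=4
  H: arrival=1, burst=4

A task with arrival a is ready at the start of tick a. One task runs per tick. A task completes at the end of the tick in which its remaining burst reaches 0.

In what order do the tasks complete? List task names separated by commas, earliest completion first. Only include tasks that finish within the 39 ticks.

t=0: L0/L1/L2 = AD/-/- → run A
t=1: L0/L1/L2 = ADH/-/- → run A
t=2: L0/L1/L2 = ADHB/-/- → run A
t=3: L0/L1/L2 = DHB/A/- → run D
t=4: L0/L1/L2 = DHBE/A/- → run D
t=5: L0/L1/L2 = DHBE/A/- → run D
t=6: L0/L1/L2 = HBEFG/AD/- → run H
t=7: L0/L1/L2 = HBEFG/AD/- → run H
t=8: L0/L1/L2 = HBEFG/AD/- → run H
t=9: L0/L1/L2 = BEFG/ADH/- → run B
t=10: L0/L1/L2 = BEFG/ADH/- → run B
t=11: L0/L1/L2 = BEFG/ADH/- → run B
t=12: L0/L1/L2 = EFG/ADH/- → run E
t=13: L0/L1/L2 = EFG/ADH/- → run E
t=14: L0/L1/L2 = EFG/ADH/- → run E
t=15: L0/L1/L2 = FG/ADH/- → run F
t=16: L0/L1/L2 = FG/ADH/- → run F
t=17: L0/L1/L2 = FG/ADH/- → run F
t=18: L0/L1/L2 = G/ADHF/- → run G
t=19: L0/L1/L2 = G/ADHF/- → run G
t=20: L0/L1/L2 = G/ADHF/- → run G
t=21: L0/L1/L2 = -/ADHFG/- → run A
t=22: L0/L1/L2 = -/ADHFG/- → run A
t=23: L0/L1/L2 = -/ADHFG/- → run A
t=24: L0/L1/L2 = -/ADHFG/- → run A
t=25: L0/L1/L2 = -/ADHFG/- → run A
t=26: L0/L1/L2 = -/DHFG/- → run D
t=27: L0/L1/L2 = -/DHFG/- → run D
t=28: L0/L1/L2 = -/HFG/- → run H
t=29: L0/L1/L2 = -/FG/- → run F
t=30: L0/L1/L2 = -/FG/- → run F
t=31: L0/L1/L2 = -/FG/- → run F
t=32: L0/L1/L2 = -/G/- → run G
t=33: (idle)
t=34: (idle)
t=35: (idle)
t=36: (idle)
t=37: (idle)
t=38: (idle)

completion order = B, E, A, D, H, F, G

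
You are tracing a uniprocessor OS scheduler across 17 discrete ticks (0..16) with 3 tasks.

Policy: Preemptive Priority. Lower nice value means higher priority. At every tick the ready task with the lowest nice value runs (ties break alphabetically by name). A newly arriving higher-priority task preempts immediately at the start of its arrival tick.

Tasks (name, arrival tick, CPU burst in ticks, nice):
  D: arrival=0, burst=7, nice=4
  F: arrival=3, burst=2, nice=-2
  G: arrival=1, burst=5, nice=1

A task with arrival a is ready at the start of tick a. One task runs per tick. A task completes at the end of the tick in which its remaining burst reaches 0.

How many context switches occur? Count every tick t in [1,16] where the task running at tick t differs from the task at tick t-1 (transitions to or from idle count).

context switches = 5

t=0: ready={D} → run D
t=1: ready={D,G} → run G
t=2: ready={D,G} → run G
t=3: ready={D,F,G} → run F
t=4: ready={D,F,G} → run F
t=5: ready={D,G} → run G
t=6: ready={D,G} → run G
t=7: ready={D,G} → run G
t=8: ready={D} → run D
t=9: ready={D} → run D
t=10: ready={D} → run D
t=11: ready={D} → run D
t=12: ready={D} → run D
t=13: ready={D} → run D
t=14: (idle)
t=15: (idle)
t=16: (idle)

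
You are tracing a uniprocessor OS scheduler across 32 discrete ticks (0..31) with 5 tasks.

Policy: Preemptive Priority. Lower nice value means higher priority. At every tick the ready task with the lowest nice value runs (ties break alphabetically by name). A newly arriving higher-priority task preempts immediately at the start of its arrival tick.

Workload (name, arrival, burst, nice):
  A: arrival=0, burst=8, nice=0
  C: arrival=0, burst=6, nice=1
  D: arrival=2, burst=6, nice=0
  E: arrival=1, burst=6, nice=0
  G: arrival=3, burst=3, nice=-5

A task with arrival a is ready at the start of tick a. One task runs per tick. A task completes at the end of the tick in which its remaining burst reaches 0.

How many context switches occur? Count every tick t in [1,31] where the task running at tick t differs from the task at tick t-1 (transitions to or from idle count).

context switches = 6

t=0: ready={A,C} → run A
t=1: ready={A,C,E} → run A
t=2: ready={A,C,D,E} → run A
t=3: ready={A,C,D,E,G} → run G
t=4: ready={A,C,D,E,G} → run G
t=5: ready={A,C,D,E,G} → run G
t=6: ready={A,C,D,E} → run A
t=7: ready={A,C,D,E} → run A
t=8: ready={A,C,D,E} → run A
t=9: ready={A,C,D,E} → run A
t=10: ready={A,C,D,E} → run A
t=11: ready={C,D,E} → run D
t=12: ready={C,D,E} → run D
t=13: ready={C,D,E} → run D
t=14: ready={C,D,E} → run D
t=15: ready={C,D,E} → run D
t=16: ready={C,D,E} → run D
t=17: ready={C,E} → run E
t=18: ready={C,E} → run E
t=19: ready={C,E} → run E
t=20: ready={C,E} → run E
t=21: ready={C,E} → run E
t=22: ready={C,E} → run E
t=23: ready={C} → run C
t=24: ready={C} → run C
t=25: ready={C} → run C
t=26: ready={C} → run C
t=27: ready={C} → run C
t=28: ready={C} → run C
t=29: (idle)
t=30: (idle)
t=31: (idle)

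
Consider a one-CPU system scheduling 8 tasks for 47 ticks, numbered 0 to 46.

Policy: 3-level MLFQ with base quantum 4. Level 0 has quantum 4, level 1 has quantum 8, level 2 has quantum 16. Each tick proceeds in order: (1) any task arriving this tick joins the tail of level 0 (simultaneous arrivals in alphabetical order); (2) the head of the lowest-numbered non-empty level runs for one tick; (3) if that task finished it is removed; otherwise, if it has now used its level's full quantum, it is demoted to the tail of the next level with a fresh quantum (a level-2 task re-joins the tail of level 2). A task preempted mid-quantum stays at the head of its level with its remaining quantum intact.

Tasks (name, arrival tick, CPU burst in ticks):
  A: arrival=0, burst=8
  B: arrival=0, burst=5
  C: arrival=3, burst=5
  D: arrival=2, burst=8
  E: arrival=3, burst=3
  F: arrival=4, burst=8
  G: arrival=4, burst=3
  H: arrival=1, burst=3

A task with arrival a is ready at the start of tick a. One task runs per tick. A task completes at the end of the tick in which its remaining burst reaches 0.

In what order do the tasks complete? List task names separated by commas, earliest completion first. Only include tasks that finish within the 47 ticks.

completion order = H, E, G, A, B, D, C, F

t=0: L0/L1/L2 = AB/-/- → run A
t=1: L0/L1/L2 = ABH/-/- → run A
t=2: L0/L1/L2 = ABHD/-/- → run A
t=3: L0/L1/L2 = ABHDCE/-/- → run A
t=4: L0/L1/L2 = BHDCEFG/A/- → run B
t=5: L0/L1/L2 = BHDCEFG/A/- → run B
t=6: L0/L1/L2 = BHDCEFG/A/- → run B
t=7: L0/L1/L2 = BHDCEFG/A/- → run B
t=8: L0/L1/L2 = HDCEFG/AB/- → run H
t=9: L0/L1/L2 = HDCEFG/AB/- → run H
t=10: L0/L1/L2 = HDCEFG/AB/- → run H
t=11: L0/L1/L2 = DCEFG/AB/- → run D
t=12: L0/L1/L2 = DCEFG/AB/- → run D
t=13: L0/L1/L2 = DCEFG/AB/- → run D
t=14: L0/L1/L2 = DCEFG/AB/- → run D
t=15: L0/L1/L2 = CEFG/ABD/- → run C
t=16: L0/L1/L2 = CEFG/ABD/- → run C
t=17: L0/L1/L2 = CEFG/ABD/- → run C
t=18: L0/L1/L2 = CEFG/ABD/- → run C
t=19: L0/L1/L2 = EFG/ABDC/- → run E
t=20: L0/L1/L2 = EFG/ABDC/- → run E
t=21: L0/L1/L2 = EFG/ABDC/- → run E
t=22: L0/L1/L2 = FG/ABDC/- → run F
t=23: L0/L1/L2 = FG/ABDC/- → run F
t=24: L0/L1/L2 = FG/ABDC/- → run F
t=25: L0/L1/L2 = FG/ABDC/- → run F
t=26: L0/L1/L2 = G/ABDCF/- → run G
t=27: L0/L1/L2 = G/ABDCF/- → run G
t=28: L0/L1/L2 = G/ABDCF/- → run G
t=29: L0/L1/L2 = -/ABDCF/- → run A
t=30: L0/L1/L2 = -/ABDCF/- → run A
t=31: L0/L1/L2 = -/ABDCF/- → run A
t=32: L0/L1/L2 = -/ABDCF/- → run A
t=33: L0/L1/L2 = -/BDCF/- → run B
t=34: L0/L1/L2 = -/DCF/- → run D
t=35: L0/L1/L2 = -/DCF/- → run D
t=36: L0/L1/L2 = -/DCF/- → run D
t=37: L0/L1/L2 = -/DCF/- → run D
t=38: L0/L1/L2 = -/CF/- → run C
t=39: L0/L1/L2 = -/F/- → run F
t=40: L0/L1/L2 = -/F/- → run F
t=41: L0/L1/L2 = -/F/- → run F
t=42: L0/L1/L2 = -/F/- → run F
t=43: (idle)
t=44: (idle)
t=45: (idle)
t=46: (idle)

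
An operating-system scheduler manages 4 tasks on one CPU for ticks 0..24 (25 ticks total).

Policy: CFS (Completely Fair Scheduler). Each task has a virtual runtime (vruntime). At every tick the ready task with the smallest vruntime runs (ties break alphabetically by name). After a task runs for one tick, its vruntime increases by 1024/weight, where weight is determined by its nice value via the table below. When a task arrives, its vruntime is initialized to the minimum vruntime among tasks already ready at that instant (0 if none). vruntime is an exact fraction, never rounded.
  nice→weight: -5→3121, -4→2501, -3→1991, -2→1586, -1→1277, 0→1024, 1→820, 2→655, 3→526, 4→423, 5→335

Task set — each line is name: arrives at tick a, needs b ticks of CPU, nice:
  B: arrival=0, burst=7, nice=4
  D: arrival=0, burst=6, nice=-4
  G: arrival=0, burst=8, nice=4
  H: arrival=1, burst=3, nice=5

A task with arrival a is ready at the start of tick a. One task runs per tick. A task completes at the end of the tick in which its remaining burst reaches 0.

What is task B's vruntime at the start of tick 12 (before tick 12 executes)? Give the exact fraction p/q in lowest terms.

t=0: vr[B=0 D=0 G=0] → run B
t=1: vr[B=1024/423 D=0 G=0 H=0] → run D
t=2: vr[B=1024/423 D=1024/2501 G=0 H=0] → run G
t=3: vr[B=1024/423 D=1024/2501 G=1024/423 H=0] → run H
t=4: vr[B=1024/423 D=1024/2501 G=1024/423 H=1024/335] → run D
t=5: vr[B=1024/423 D=2048/2501 G=1024/423 H=1024/335] → run D
t=6: vr[B=1024/423 D=3072/2501 G=1024/423 H=1024/335] → run D
t=7: vr[B=1024/423 D=4096/2501 G=1024/423 H=1024/335] → run D
t=8: vr[B=1024/423 D=5120/2501 G=1024/423 H=1024/335] → run D
t=9: vr[B=1024/423 G=1024/423 H=1024/335] → run B
t=10: vr[B=2048/423 G=1024/423 H=1024/335] → run G
t=11: vr[B=2048/423 G=2048/423 H=1024/335] → run H
t=12: vr[B=2048/423 G=2048/423 H=2048/335] → run B
t=13: vr[B=1024/141 G=2048/423 H=2048/335] → run G
t=14: vr[B=1024/141 G=1024/141 H=2048/335] → run H
t=15: vr[B=1024/141 G=1024/141] → run B
t=16: vr[B=4096/423 G=1024/141] → run G
t=17: vr[B=4096/423 G=4096/423] → run B
t=18: vr[B=5120/423 G=4096/423] → run G
t=19: vr[B=5120/423 G=5120/423] → run B
t=20: vr[B=2048/141 G=5120/423] → run G
t=21: vr[B=2048/141 G=2048/141] → run B
t=22: vr[G=2048/141] → run G
t=23: vr[G=7168/423] → run G
t=24: (idle)

vruntime(B, start of tick 12) = 2048/423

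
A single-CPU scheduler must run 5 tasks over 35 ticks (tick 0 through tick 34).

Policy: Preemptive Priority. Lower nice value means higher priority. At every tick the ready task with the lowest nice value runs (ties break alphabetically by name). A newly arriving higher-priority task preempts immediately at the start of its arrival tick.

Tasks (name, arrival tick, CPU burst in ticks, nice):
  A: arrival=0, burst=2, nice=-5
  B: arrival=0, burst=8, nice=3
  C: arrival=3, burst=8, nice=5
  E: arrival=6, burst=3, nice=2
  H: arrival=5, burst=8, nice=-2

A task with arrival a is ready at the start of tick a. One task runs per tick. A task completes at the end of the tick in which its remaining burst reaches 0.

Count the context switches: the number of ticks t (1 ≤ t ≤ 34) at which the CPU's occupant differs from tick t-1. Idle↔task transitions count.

t=0: ready={A,B} → run A
t=1: ready={A,B} → run A
t=2: ready={B} → run B
t=3: ready={B,C} → run B
t=4: ready={B,C} → run B
t=5: ready={B,C,H} → run H
t=6: ready={B,C,E,H} → run H
t=7: ready={B,C,E,H} → run H
t=8: ready={B,C,E,H} → run H
t=9: ready={B,C,E,H} → run H
t=10: ready={B,C,E,H} → run H
t=11: ready={B,C,E,H} → run H
t=12: ready={B,C,E,H} → run H
t=13: ready={B,C,E} → run E
t=14: ready={B,C,E} → run E
t=15: ready={B,C,E} → run E
t=16: ready={B,C} → run B
t=17: ready={B,C} → run B
t=18: ready={B,C} → run B
t=19: ready={B,C} → run B
t=20: ready={B,C} → run B
t=21: ready={C} → run C
t=22: ready={C} → run C
t=23: ready={C} → run C
t=24: ready={C} → run C
t=25: ready={C} → run C
t=26: ready={C} → run C
t=27: ready={C} → run C
t=28: ready={C} → run C
t=29: (idle)
t=30: (idle)
t=31: (idle)
t=32: (idle)
t=33: (idle)
t=34: (idle)

context switches = 6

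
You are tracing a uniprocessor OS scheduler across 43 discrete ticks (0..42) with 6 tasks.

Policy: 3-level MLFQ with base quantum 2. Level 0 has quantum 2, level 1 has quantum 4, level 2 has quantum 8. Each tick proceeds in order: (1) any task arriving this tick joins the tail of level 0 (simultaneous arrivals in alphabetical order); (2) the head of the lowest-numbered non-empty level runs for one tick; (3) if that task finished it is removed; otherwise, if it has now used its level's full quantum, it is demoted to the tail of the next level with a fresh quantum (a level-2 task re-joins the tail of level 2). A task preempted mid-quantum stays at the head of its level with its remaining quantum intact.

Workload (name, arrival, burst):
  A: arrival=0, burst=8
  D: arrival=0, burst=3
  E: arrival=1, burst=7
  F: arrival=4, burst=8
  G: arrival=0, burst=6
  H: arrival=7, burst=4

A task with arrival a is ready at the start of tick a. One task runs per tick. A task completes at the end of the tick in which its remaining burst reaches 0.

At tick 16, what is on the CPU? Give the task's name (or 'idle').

running at tick 16 = D

t=0: L0/L1/L2 = ADG/-/- → run A
t=1: L0/L1/L2 = ADGE/-/- → run A
t=2: L0/L1/L2 = DGE/A/- → run D
t=3: L0/L1/L2 = DGE/A/- → run D
t=4: L0/L1/L2 = GEF/AD/- → run G
t=5: L0/L1/L2 = GEF/AD/- → run G
t=6: L0/L1/L2 = EF/ADG/- → run E
t=7: L0/L1/L2 = EFH/ADG/- → run E
t=8: L0/L1/L2 = FH/ADGE/- → run F
t=9: L0/L1/L2 = FH/ADGE/- → run F
t=10: L0/L1/L2 = H/ADGEF/- → run H
t=11: L0/L1/L2 = H/ADGEF/- → run H
t=12: L0/L1/L2 = -/ADGEFH/- → run A
t=13: L0/L1/L2 = -/ADGEFH/- → run A
t=14: L0/L1/L2 = -/ADGEFH/- → run A
t=15: L0/L1/L2 = -/ADGEFH/- → run A
t=16: L0/L1/L2 = -/DGEFH/A → run D
t=17: L0/L1/L2 = -/GEFH/A → run G
t=18: L0/L1/L2 = -/GEFH/A → run G
t=19: L0/L1/L2 = -/GEFH/A → run G
t=20: L0/L1/L2 = -/GEFH/A → run G
t=21: L0/L1/L2 = -/EFH/A → run E
t=22: L0/L1/L2 = -/EFH/A → run E
t=23: L0/L1/L2 = -/EFH/A → run E
t=24: L0/L1/L2 = -/EFH/A → run E
t=25: L0/L1/L2 = -/FH/AE → run F
t=26: L0/L1/L2 = -/FH/AE → run F
t=27: L0/L1/L2 = -/FH/AE → run F
t=28: L0/L1/L2 = -/FH/AE → run F
t=29: L0/L1/L2 = -/H/AEF → run H
t=30: L0/L1/L2 = -/H/AEF → run H
t=31: L0/L1/L2 = -/-/AEF → run A
t=32: L0/L1/L2 = -/-/AEF → run A
t=33: L0/L1/L2 = -/-/EF → run E
t=34: L0/L1/L2 = -/-/F → run F
t=35: L0/L1/L2 = -/-/F → run F
t=36: (idle)
t=37: (idle)
t=38: (idle)
t=39: (idle)
t=40: (idle)
t=41: (idle)
t=42: (idle)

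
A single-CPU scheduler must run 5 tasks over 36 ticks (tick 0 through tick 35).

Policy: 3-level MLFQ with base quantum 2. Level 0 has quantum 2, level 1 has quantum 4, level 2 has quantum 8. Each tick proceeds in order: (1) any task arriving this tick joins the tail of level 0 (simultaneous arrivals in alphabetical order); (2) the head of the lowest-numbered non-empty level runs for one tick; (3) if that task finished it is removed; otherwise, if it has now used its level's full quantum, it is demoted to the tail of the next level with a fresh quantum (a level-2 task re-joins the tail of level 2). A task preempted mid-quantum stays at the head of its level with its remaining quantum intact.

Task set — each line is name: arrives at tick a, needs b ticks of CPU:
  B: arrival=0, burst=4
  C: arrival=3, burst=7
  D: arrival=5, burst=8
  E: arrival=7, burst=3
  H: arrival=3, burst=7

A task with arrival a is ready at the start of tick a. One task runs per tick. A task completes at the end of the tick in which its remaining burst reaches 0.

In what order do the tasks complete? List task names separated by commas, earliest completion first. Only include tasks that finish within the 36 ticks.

completion order = B, E, C, H, D

t=0: L0/L1/L2 = B/-/- → run B
t=1: L0/L1/L2 = B/-/- → run B
t=2: L0/L1/L2 = -/B/- → run B
t=3: L0/L1/L2 = CH/B/- → run C
t=4: L0/L1/L2 = CH/B/- → run C
t=5: L0/L1/L2 = HD/BC/- → run H
t=6: L0/L1/L2 = HD/BC/- → run H
t=7: L0/L1/L2 = DE/BCH/- → run D
t=8: L0/L1/L2 = DE/BCH/- → run D
t=9: L0/L1/L2 = E/BCHD/- → run E
t=10: L0/L1/L2 = E/BCHD/- → run E
t=11: L0/L1/L2 = -/BCHDE/- → run B
t=12: L0/L1/L2 = -/CHDE/- → run C
t=13: L0/L1/L2 = -/CHDE/- → run C
t=14: L0/L1/L2 = -/CHDE/- → run C
t=15: L0/L1/L2 = -/CHDE/- → run C
t=16: L0/L1/L2 = -/HDE/C → run H
t=17: L0/L1/L2 = -/HDE/C → run H
t=18: L0/L1/L2 = -/HDE/C → run H
t=19: L0/L1/L2 = -/HDE/C → run H
t=20: L0/L1/L2 = -/DE/CH → run D
t=21: L0/L1/L2 = -/DE/CH → run D
t=22: L0/L1/L2 = -/DE/CH → run D
t=23: L0/L1/L2 = -/DE/CH → run D
t=24: L0/L1/L2 = -/E/CHD → run E
t=25: L0/L1/L2 = -/-/CHD → run C
t=26: L0/L1/L2 = -/-/HD → run H
t=27: L0/L1/L2 = -/-/D → run D
t=28: L0/L1/L2 = -/-/D → run D
t=29: (idle)
t=30: (idle)
t=31: (idle)
t=32: (idle)
t=33: (idle)
t=34: (idle)
t=35: (idle)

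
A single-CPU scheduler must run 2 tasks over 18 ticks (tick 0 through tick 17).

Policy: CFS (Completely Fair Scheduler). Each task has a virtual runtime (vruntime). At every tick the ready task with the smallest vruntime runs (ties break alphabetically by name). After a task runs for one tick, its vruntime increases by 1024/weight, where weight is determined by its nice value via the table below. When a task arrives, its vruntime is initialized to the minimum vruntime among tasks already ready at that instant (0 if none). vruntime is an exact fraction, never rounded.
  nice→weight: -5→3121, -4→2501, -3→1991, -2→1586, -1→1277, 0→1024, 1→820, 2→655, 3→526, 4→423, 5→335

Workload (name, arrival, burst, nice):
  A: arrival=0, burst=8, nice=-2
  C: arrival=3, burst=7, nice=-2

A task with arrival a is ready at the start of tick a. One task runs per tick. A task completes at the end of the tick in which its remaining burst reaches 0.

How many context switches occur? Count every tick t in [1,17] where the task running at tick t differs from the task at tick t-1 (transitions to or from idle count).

t=0: vr[A=0] → run A
t=1: vr[A=512/793] → run A
t=2: vr[A=1024/793] → run A
t=3: vr[A=1536/793 C=1536/793] → run A
t=4: vr[A=2048/793 C=1536/793] → run C
t=5: vr[A=2048/793 C=2048/793] → run A
t=6: vr[A=2560/793 C=2048/793] → run C
t=7: vr[A=2560/793 C=2560/793] → run A
t=8: vr[A=3072/793 C=2560/793] → run C
t=9: vr[A=3072/793 C=3072/793] → run A
t=10: vr[A=3584/793 C=3072/793] → run C
t=11: vr[A=3584/793 C=3584/793] → run A
t=12: vr[C=3584/793] → run C
t=13: vr[C=4096/793] → run C
t=14: vr[C=4608/793] → run C
t=15: (idle)
t=16: (idle)
t=17: (idle)

context switches = 10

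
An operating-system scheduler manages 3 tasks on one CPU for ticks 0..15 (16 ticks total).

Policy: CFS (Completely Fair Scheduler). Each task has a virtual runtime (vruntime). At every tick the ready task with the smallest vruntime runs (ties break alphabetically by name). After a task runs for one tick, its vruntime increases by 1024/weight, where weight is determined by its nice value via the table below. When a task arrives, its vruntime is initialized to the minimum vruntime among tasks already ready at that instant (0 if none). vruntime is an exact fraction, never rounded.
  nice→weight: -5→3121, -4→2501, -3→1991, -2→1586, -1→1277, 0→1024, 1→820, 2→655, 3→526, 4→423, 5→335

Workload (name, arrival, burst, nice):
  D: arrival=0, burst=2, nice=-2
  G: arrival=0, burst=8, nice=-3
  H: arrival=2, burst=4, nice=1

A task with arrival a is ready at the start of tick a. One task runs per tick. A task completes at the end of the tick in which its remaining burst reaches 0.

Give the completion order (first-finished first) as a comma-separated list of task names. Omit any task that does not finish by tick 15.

t=0: vr[D=0 G=0] → run D
t=1: vr[D=512/793 G=0] → run G
t=2: vr[D=512/793 G=1024/1991 H=1024/1991] → run G
t=3: vr[D=512/793 G=2048/1991 H=1024/1991] → run H
t=4: vr[D=512/793 G=2048/1991 H=719616/408155] → run D
t=5: vr[G=2048/1991 H=719616/408155] → run G
t=6: vr[G=3072/1991 H=719616/408155] → run G
t=7: vr[G=4096/1991 H=719616/408155] → run H
t=8: vr[G=4096/1991 H=1229312/408155] → run G
t=9: vr[G=5120/1991 H=1229312/408155] → run G
t=10: vr[G=6144/1991 H=1229312/408155] → run H
t=11: vr[G=6144/1991 H=1739008/408155] → run G
t=12: vr[G=7168/1991 H=1739008/408155] → run G
t=13: vr[H=1739008/408155] → run H
t=14: (idle)
t=15: (idle)

completion order = D, G, H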